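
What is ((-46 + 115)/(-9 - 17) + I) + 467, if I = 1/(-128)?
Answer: 772659/1664 ≈ 464.34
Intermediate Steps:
I = -1/128 ≈ -0.0078125
((-46 + 115)/(-9 - 17) + I) + 467 = ((-46 + 115)/(-9 - 17) - 1/128) + 467 = (69/(-26) - 1/128) + 467 = (69*(-1/26) - 1/128) + 467 = (-69/26 - 1/128) + 467 = -4429/1664 + 467 = 772659/1664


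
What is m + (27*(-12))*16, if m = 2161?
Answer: -3023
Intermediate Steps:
m + (27*(-12))*16 = 2161 + (27*(-12))*16 = 2161 - 324*16 = 2161 - 5184 = -3023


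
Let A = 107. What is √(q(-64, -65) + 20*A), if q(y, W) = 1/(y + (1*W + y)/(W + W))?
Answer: √143576844510/8191 ≈ 46.260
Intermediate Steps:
q(y, W) = 1/(y + (W + y)/(2*W)) (q(y, W) = 1/(y + (W + y)/((2*W))) = 1/(y + (W + y)*(1/(2*W))) = 1/(y + (W + y)/(2*W)))
√(q(-64, -65) + 20*A) = √(2*(-65)/(-65 - 64 + 2*(-65)*(-64)) + 20*107) = √(2*(-65)/(-65 - 64 + 8320) + 2140) = √(2*(-65)/8191 + 2140) = √(2*(-65)*(1/8191) + 2140) = √(-130/8191 + 2140) = √(17528610/8191) = √143576844510/8191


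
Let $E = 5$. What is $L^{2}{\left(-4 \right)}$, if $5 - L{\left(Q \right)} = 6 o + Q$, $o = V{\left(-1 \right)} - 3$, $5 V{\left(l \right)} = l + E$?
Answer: $\frac{12321}{25} \approx 492.84$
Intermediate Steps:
$V{\left(l \right)} = 1 + \frac{l}{5}$ ($V{\left(l \right)} = \frac{l + 5}{5} = \frac{5 + l}{5} = 1 + \frac{l}{5}$)
$o = - \frac{11}{5}$ ($o = \left(1 + \frac{1}{5} \left(-1\right)\right) - 3 = \left(1 - \frac{1}{5}\right) - 3 = \frac{4}{5} - 3 = - \frac{11}{5} \approx -2.2$)
$L{\left(Q \right)} = \frac{91}{5} - Q$ ($L{\left(Q \right)} = 5 - \left(6 \left(- \frac{11}{5}\right) + Q\right) = 5 - \left(- \frac{66}{5} + Q\right) = \frac{91}{5} - Q$)
$L^{2}{\left(-4 \right)} = \left(\frac{91}{5} - -4\right)^{2} = \left(\frac{91}{5} + 4\right)^{2} = \left(\frac{111}{5}\right)^{2} = \frac{12321}{25}$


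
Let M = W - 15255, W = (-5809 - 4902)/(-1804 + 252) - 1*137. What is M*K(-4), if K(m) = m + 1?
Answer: 71633019/1552 ≈ 46155.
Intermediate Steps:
W = -201913/1552 (W = -10711/(-1552) - 137 = -10711*(-1/1552) - 137 = 10711/1552 - 137 = -201913/1552 ≈ -130.10)
M = -23877673/1552 (M = -201913/1552 - 15255 = -23877673/1552 ≈ -15385.)
K(m) = 1 + m
M*K(-4) = -23877673*(1 - 4)/1552 = -23877673/1552*(-3) = 71633019/1552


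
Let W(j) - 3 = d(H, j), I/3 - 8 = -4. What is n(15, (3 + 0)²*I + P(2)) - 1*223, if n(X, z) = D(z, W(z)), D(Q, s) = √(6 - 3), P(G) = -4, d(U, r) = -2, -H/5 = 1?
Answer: -223 + √3 ≈ -221.27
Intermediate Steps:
H = -5 (H = -5*1 = -5)
I = 12 (I = 24 + 3*(-4) = 24 - 12 = 12)
W(j) = 1 (W(j) = 3 - 2 = 1)
D(Q, s) = √3
n(X, z) = √3
n(15, (3 + 0)²*I + P(2)) - 1*223 = √3 - 1*223 = √3 - 223 = -223 + √3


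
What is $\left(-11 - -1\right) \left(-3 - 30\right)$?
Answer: $330$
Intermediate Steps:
$\left(-11 - -1\right) \left(-3 - 30\right) = \left(-11 + 1\right) \left(-33\right) = \left(-10\right) \left(-33\right) = 330$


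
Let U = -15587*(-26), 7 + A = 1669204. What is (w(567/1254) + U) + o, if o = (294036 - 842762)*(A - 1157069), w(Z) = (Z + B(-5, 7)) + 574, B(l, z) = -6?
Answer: -117465333014775/418 ≈ -2.8102e+11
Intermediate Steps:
A = 1669197 (A = -7 + 1669204 = 1669197)
w(Z) = 568 + Z (w(Z) = (Z - 6) + 574 = (-6 + Z) + 574 = 568 + Z)
o = -281017948928 (o = (294036 - 842762)*(1669197 - 1157069) = -548726*512128 = -281017948928)
U = 405262
(w(567/1254) + U) + o = ((568 + 567/1254) + 405262) - 281017948928 = ((568 + 567*(1/1254)) + 405262) - 281017948928 = ((568 + 189/418) + 405262) - 281017948928 = (237613/418 + 405262) - 281017948928 = 169637129/418 - 281017948928 = -117465333014775/418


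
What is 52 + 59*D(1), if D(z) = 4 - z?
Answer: 229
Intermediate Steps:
52 + 59*D(1) = 52 + 59*(4 - 1*1) = 52 + 59*(4 - 1) = 52 + 59*3 = 52 + 177 = 229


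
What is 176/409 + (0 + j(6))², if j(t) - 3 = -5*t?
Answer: 298337/409 ≈ 729.43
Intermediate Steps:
j(t) = 3 - 5*t
176/409 + (0 + j(6))² = 176/409 + (0 + (3 - 5*6))² = 176*(1/409) + (0 + (3 - 30))² = 176/409 + (0 - 27)² = 176/409 + (-27)² = 176/409 + 729 = 298337/409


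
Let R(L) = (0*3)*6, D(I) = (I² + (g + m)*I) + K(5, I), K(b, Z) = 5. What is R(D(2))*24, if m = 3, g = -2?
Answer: 0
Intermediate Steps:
D(I) = 5 + I + I² (D(I) = (I² + (-2 + 3)*I) + 5 = (I² + 1*I) + 5 = (I² + I) + 5 = (I + I²) + 5 = 5 + I + I²)
R(L) = 0 (R(L) = 0*6 = 0)
R(D(2))*24 = 0*24 = 0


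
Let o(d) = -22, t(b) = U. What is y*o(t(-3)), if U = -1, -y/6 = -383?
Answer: -50556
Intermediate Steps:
y = 2298 (y = -6*(-383) = 2298)
t(b) = -1
y*o(t(-3)) = 2298*(-22) = -50556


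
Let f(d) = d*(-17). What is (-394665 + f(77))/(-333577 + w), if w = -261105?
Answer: 197987/297341 ≈ 0.66586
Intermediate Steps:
f(d) = -17*d
(-394665 + f(77))/(-333577 + w) = (-394665 - 17*77)/(-333577 - 261105) = (-394665 - 1309)/(-594682) = -395974*(-1/594682) = 197987/297341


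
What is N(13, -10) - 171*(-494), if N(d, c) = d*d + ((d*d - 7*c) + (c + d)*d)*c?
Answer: 81863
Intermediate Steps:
N(d, c) = d**2 + c*(d**2 - 7*c + d*(c + d)) (N(d, c) = d**2 + ((d**2 - 7*c) + d*(c + d))*c = d**2 + (d**2 - 7*c + d*(c + d))*c = d**2 + c*(d**2 - 7*c + d*(c + d)))
N(13, -10) - 171*(-494) = (13**2 - 7*(-10)**2 + 13*(-10)**2 + 2*(-10)*13**2) - 171*(-494) = (169 - 7*100 + 13*100 + 2*(-10)*169) + 84474 = (169 - 700 + 1300 - 3380) + 84474 = -2611 + 84474 = 81863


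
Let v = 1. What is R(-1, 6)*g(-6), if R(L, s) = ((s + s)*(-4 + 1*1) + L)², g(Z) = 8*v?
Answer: 10952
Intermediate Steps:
g(Z) = 8 (g(Z) = 8*1 = 8)
R(L, s) = (L - 6*s)² (R(L, s) = ((2*s)*(-4 + 1) + L)² = ((2*s)*(-3) + L)² = (-6*s + L)² = (L - 6*s)²)
R(-1, 6)*g(-6) = (-1 - 6*6)²*8 = (-1 - 36)²*8 = (-37)²*8 = 1369*8 = 10952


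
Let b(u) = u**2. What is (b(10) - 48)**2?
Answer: 2704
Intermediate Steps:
(b(10) - 48)**2 = (10**2 - 48)**2 = (100 - 48)**2 = 52**2 = 2704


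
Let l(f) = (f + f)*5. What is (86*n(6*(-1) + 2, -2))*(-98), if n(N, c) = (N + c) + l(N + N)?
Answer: 724808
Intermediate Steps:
l(f) = 10*f (l(f) = (2*f)*5 = 10*f)
n(N, c) = c + 21*N (n(N, c) = (N + c) + 10*(N + N) = (N + c) + 10*(2*N) = (N + c) + 20*N = c + 21*N)
(86*n(6*(-1) + 2, -2))*(-98) = (86*(-2 + 21*(6*(-1) + 2)))*(-98) = (86*(-2 + 21*(-6 + 2)))*(-98) = (86*(-2 + 21*(-4)))*(-98) = (86*(-2 - 84))*(-98) = (86*(-86))*(-98) = -7396*(-98) = 724808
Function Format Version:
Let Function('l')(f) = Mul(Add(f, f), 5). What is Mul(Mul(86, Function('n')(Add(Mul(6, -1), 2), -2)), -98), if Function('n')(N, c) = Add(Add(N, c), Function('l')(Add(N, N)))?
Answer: 724808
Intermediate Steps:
Function('l')(f) = Mul(10, f) (Function('l')(f) = Mul(Mul(2, f), 5) = Mul(10, f))
Function('n')(N, c) = Add(c, Mul(21, N)) (Function('n')(N, c) = Add(Add(N, c), Mul(10, Add(N, N))) = Add(Add(N, c), Mul(10, Mul(2, N))) = Add(Add(N, c), Mul(20, N)) = Add(c, Mul(21, N)))
Mul(Mul(86, Function('n')(Add(Mul(6, -1), 2), -2)), -98) = Mul(Mul(86, Add(-2, Mul(21, Add(Mul(6, -1), 2)))), -98) = Mul(Mul(86, Add(-2, Mul(21, Add(-6, 2)))), -98) = Mul(Mul(86, Add(-2, Mul(21, -4))), -98) = Mul(Mul(86, Add(-2, -84)), -98) = Mul(Mul(86, -86), -98) = Mul(-7396, -98) = 724808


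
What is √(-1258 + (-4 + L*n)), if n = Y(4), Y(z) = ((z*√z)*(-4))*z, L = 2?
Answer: I*√1518 ≈ 38.962*I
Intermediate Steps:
Y(z) = -4*z^(5/2) (Y(z) = (z^(3/2)*(-4))*z = (-4*z^(3/2))*z = -4*z^(5/2))
n = -128 (n = -4*4^(5/2) = -4*32 = -128)
√(-1258 + (-4 + L*n)) = √(-1258 + (-4 + 2*(-128))) = √(-1258 + (-4 - 256)) = √(-1258 - 260) = √(-1518) = I*√1518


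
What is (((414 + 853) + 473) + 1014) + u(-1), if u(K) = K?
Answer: 2753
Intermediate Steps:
(((414 + 853) + 473) + 1014) + u(-1) = (((414 + 853) + 473) + 1014) - 1 = ((1267 + 473) + 1014) - 1 = (1740 + 1014) - 1 = 2754 - 1 = 2753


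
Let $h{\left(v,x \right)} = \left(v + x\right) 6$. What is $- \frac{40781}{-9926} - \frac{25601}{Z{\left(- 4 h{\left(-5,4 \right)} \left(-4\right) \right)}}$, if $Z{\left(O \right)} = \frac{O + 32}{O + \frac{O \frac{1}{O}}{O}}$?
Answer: $- \frac{1170966122339}{30492672} \approx -38402.0$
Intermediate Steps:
$h{\left(v,x \right)} = 6 v + 6 x$
$Z{\left(O \right)} = \frac{32 + O}{O + \frac{1}{O}}$ ($Z{\left(O \right)} = \frac{32 + O}{O + 1 \frac{1}{O}} = \frac{32 + O}{O + \frac{1}{O}}$)
$- \frac{40781}{-9926} - \frac{25601}{Z{\left(- 4 h{\left(-5,4 \right)} \left(-4\right) \right)}} = - \frac{40781}{-9926} - \frac{25601}{- 4 \left(6 \left(-5\right) + 6 \cdot 4\right) \left(-4\right) \frac{1}{1 + \left(- 4 \left(6 \left(-5\right) + 6 \cdot 4\right) \left(-4\right)\right)^{2}} \left(32 + - 4 \left(6 \left(-5\right) + 6 \cdot 4\right) \left(-4\right)\right)} = \left(-40781\right) \left(- \frac{1}{9926}\right) - \frac{25601}{- 4 \left(-30 + 24\right) \left(-4\right) \frac{1}{1 + \left(- 4 \left(-30 + 24\right) \left(-4\right)\right)^{2}} \left(32 + - 4 \left(-30 + 24\right) \left(-4\right)\right)} = \frac{40781}{9926} - \frac{25601}{\left(-4\right) \left(-6\right) \left(-4\right) \frac{1}{1 + \left(\left(-4\right) \left(-6\right) \left(-4\right)\right)^{2}} \left(32 + \left(-4\right) \left(-6\right) \left(-4\right)\right)} = \frac{40781}{9926} - \frac{25601}{24 \left(-4\right) \frac{1}{1 + \left(24 \left(-4\right)\right)^{2}} \left(32 + 24 \left(-4\right)\right)} = \frac{40781}{9926} - \frac{25601}{\left(-96\right) \frac{1}{1 + \left(-96\right)^{2}} \left(32 - 96\right)} = \frac{40781}{9926} - \frac{25601}{\left(-96\right) \frac{1}{1 + 9216} \left(-64\right)} = \frac{40781}{9926} - \frac{25601}{\left(-96\right) \frac{1}{9217} \left(-64\right)} = \frac{40781}{9926} - \frac{25601}{\frac{6144}{9217}} = \frac{40781}{9926} - \frac{235964417}{6144} = - \frac{1170966122339}{30492672}$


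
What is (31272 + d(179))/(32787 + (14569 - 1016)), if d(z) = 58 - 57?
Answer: 31273/46340 ≈ 0.67486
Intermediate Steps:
d(z) = 1
(31272 + d(179))/(32787 + (14569 - 1016)) = (31272 + 1)/(32787 + (14569 - 1016)) = 31273/(32787 + 13553) = 31273/46340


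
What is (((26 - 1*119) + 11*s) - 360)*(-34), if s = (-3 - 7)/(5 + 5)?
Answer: 15776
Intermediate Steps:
s = -1 (s = -10/10 = -10*⅒ = -1)
(((26 - 1*119) + 11*s) - 360)*(-34) = (((26 - 1*119) + 11*(-1)) - 360)*(-34) = (((26 - 119) - 11) - 360)*(-34) = ((-93 - 11) - 360)*(-34) = (-104 - 360)*(-34) = -464*(-34) = 15776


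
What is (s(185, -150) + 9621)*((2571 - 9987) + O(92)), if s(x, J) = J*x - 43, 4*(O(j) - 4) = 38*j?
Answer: 118808536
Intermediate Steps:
O(j) = 4 + 19*j/2 (O(j) = 4 + (38*j)/4 = 4 + 19*j/2)
s(x, J) = -43 + J*x
(s(185, -150) + 9621)*((2571 - 9987) + O(92)) = ((-43 - 150*185) + 9621)*((2571 - 9987) + (4 + (19/2)*92)) = ((-43 - 27750) + 9621)*(-7416 + (4 + 874)) = (-27793 + 9621)*(-7416 + 878) = -18172*(-6538) = 118808536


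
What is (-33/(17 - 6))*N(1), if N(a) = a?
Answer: -3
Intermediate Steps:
(-33/(17 - 6))*N(1) = (-33/(17 - 6))*1 = (-33/11)*1 = ((1/11)*(-33))*1 = -3*1 = -3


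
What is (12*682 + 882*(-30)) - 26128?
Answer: -44404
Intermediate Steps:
(12*682 + 882*(-30)) - 26128 = (8184 - 26460) - 26128 = -18276 - 26128 = -44404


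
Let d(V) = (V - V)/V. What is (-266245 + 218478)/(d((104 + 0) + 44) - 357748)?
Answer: 47767/357748 ≈ 0.13352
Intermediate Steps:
d(V) = 0 (d(V) = 0/V = 0)
(-266245 + 218478)/(d((104 + 0) + 44) - 357748) = (-266245 + 218478)/(0 - 357748) = -47767/(-357748) = -47767*(-1/357748) = 47767/357748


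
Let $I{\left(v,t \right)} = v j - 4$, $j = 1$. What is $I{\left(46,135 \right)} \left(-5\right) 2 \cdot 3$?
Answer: $-1260$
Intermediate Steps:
$I{\left(v,t \right)} = -4 + v$ ($I{\left(v,t \right)} = v 1 - 4 = v - 4 = -4 + v$)
$I{\left(46,135 \right)} \left(-5\right) 2 \cdot 3 = \left(-4 + 46\right) \left(-5\right) 2 \cdot 3 = 42 \left(\left(-10\right) 3\right) = 42 \left(-30\right) = -1260$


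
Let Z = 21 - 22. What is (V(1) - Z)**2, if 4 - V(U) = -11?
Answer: 256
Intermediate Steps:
V(U) = 15 (V(U) = 4 - 1*(-11) = 4 + 11 = 15)
Z = -1
(V(1) - Z)**2 = (15 - 1*(-1))**2 = (15 + 1)**2 = 16**2 = 256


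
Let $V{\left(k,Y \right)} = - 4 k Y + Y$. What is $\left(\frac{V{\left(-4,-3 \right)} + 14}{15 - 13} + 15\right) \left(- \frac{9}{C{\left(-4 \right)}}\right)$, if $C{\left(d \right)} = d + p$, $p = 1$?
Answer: $- \frac{21}{2} \approx -10.5$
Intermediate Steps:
$V{\left(k,Y \right)} = Y - 4 Y k$ ($V{\left(k,Y \right)} = - 4 Y k + Y = Y - 4 Y k$)
$C{\left(d \right)} = 1 + d$ ($C{\left(d \right)} = d + 1 = 1 + d$)
$\left(\frac{V{\left(-4,-3 \right)} + 14}{15 - 13} + 15\right) \left(- \frac{9}{C{\left(-4 \right)}}\right) = \left(\frac{- 3 \left(1 - -16\right) + 14}{15 - 13} + 15\right) \left(- \frac{9}{1 - 4}\right) = \left(\frac{- 3 \left(1 + 16\right) + 14}{2} + 15\right) \left(- \frac{9}{-3}\right) = \left(\left(\left(-3\right) 17 + 14\right) \frac{1}{2} + 15\right) \left(\left(-9\right) \left(- \frac{1}{3}\right)\right) = \left(\left(-51 + 14\right) \frac{1}{2} + 15\right) 3 = \left(\left(-37\right) \frac{1}{2} + 15\right) 3 = \left(- \frac{37}{2} + 15\right) 3 = \left(- \frac{7}{2}\right) 3 = - \frac{21}{2}$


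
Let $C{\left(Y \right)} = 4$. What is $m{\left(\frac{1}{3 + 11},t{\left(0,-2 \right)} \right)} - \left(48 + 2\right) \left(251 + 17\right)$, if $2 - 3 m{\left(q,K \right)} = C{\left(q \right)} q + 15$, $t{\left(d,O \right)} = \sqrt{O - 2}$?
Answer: $- \frac{93831}{7} \approx -13404.0$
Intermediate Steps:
$t{\left(d,O \right)} = \sqrt{-2 + O}$
$m{\left(q,K \right)} = - \frac{13}{3} - \frac{4 q}{3}$ ($m{\left(q,K \right)} = \frac{2}{3} - \frac{4 q + 15}{3} = \frac{2}{3} - \frac{15 + 4 q}{3} = \frac{2}{3} - \left(5 + \frac{4 q}{3}\right) = - \frac{13}{3} - \frac{4 q}{3}$)
$m{\left(\frac{1}{3 + 11},t{\left(0,-2 \right)} \right)} - \left(48 + 2\right) \left(251 + 17\right) = \left(- \frac{13}{3} - \frac{4}{3 \left(3 + 11\right)}\right) - \left(48 + 2\right) \left(251 + 17\right) = \left(- \frac{13}{3} - \frac{4}{3 \cdot 14}\right) - 50 \cdot 268 = \left(- \frac{13}{3} - \frac{2}{21}\right) - 13400 = - \frac{31}{7} - 13400 = - \frac{93831}{7}$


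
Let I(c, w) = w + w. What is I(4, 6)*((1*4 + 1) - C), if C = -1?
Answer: 72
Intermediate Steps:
I(c, w) = 2*w
I(4, 6)*((1*4 + 1) - C) = (2*6)*((1*4 + 1) - 1*(-1)) = 12*((4 + 1) + 1) = 12*(5 + 1) = 12*6 = 72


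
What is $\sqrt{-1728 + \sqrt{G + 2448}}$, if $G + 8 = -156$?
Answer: $\sqrt{-1728 + 2 \sqrt{571}} \approx 40.99 i$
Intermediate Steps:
$G = -164$ ($G = -8 - 156 = -164$)
$\sqrt{-1728 + \sqrt{G + 2448}} = \sqrt{-1728 + \sqrt{-164 + 2448}} = \sqrt{-1728 + \sqrt{2284}} = \sqrt{-1728 + 2 \sqrt{571}}$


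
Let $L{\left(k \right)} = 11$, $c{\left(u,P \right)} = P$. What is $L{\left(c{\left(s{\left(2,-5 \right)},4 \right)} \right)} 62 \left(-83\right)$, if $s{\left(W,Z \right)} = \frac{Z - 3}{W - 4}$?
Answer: $-56606$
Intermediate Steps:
$s{\left(W,Z \right)} = \frac{-3 + Z}{-4 + W}$
$L{\left(c{\left(s{\left(2,-5 \right)},4 \right)} \right)} 62 \left(-83\right) = 11 \cdot 62 \left(-83\right) = 682 \left(-83\right) = -56606$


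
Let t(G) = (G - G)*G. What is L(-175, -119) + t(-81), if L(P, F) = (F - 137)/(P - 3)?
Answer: 128/89 ≈ 1.4382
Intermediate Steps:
L(P, F) = (-137 + F)/(-3 + P)
t(G) = 0 (t(G) = 0*G = 0)
L(-175, -119) + t(-81) = (-137 - 119)/(-3 - 175) + 0 = -256/(-178) + 0 = -1/178*(-256) + 0 = 128/89 + 0 = 128/89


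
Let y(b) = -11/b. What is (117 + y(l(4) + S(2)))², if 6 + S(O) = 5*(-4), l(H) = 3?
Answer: 7300804/529 ≈ 13801.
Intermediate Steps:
S(O) = -26 (S(O) = -6 + 5*(-4) = -6 - 20 = -26)
(117 + y(l(4) + S(2)))² = (117 - 11/(3 - 26))² = (117 - 11/(-23))² = (117 - 11*(-1/23))² = (117 + 11/23)² = (2702/23)² = 7300804/529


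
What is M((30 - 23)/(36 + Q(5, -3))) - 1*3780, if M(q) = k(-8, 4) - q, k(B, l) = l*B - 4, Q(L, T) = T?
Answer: -125935/33 ≈ -3816.2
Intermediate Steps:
k(B, l) = -4 + B*l (k(B, l) = B*l - 4 = -4 + B*l)
M(q) = -36 - q (M(q) = (-4 - 8*4) - q = (-4 - 32) - q = -36 - q)
M((30 - 23)/(36 + Q(5, -3))) - 1*3780 = (-36 - (30 - 23)/(36 - 3)) - 1*3780 = (-36 - 7/33) - 3780 = -1195/33 - 3780 = -125935/33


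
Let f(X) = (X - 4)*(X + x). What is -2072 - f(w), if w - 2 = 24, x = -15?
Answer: -2314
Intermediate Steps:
w = 26 (w = 2 + 24 = 26)
f(X) = (-15 + X)*(-4 + X) (f(X) = (X - 4)*(X - 15) = (-4 + X)*(-15 + X) = (-15 + X)*(-4 + X))
-2072 - f(w) = -2072 - (60 + 26**2 - 19*26) = -2072 - (60 + 676 - 494) = -2072 - 1*242 = -2072 - 242 = -2314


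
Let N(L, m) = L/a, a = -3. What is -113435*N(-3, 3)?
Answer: -113435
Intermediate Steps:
N(L, m) = -L/3 (N(L, m) = L/(-3) = L*(-⅓) = -L/3)
-113435*N(-3, 3) = -(-113435)*(-3)/3 = -113435*1 = -113435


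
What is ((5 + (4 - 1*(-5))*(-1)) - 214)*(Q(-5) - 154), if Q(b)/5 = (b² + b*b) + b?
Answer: -15478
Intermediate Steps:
Q(b) = 5*b + 10*b² (Q(b) = 5*((b² + b*b) + b) = 5*((b² + b²) + b) = 5*(2*b² + b) = 5*(b + 2*b²) = 5*b + 10*b²)
((5 + (4 - 1*(-5))*(-1)) - 214)*(Q(-5) - 154) = ((5 + (4 - 1*(-5))*(-1)) - 214)*(5*(-5)*(1 + 2*(-5)) - 154) = ((5 + (4 + 5)*(-1)) - 214)*(5*(-5)*(1 - 10) - 154) = ((5 + 9*(-1)) - 214)*(5*(-5)*(-9) - 154) = ((5 - 9) - 214)*(225 - 154) = (-4 - 214)*71 = -218*71 = -15478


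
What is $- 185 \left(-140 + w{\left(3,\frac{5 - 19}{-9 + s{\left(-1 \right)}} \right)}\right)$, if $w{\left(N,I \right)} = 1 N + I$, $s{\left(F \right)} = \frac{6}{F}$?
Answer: $\frac{75517}{3} \approx 25172.0$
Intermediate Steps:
$w{\left(N,I \right)} = I + N$ ($w{\left(N,I \right)} = N + I = I + N$)
$- 185 \left(-140 + w{\left(3,\frac{5 - 19}{-9 + s{\left(-1 \right)}} \right)}\right) = - 185 \left(-140 + \left(\frac{5 - 19}{-9 + \frac{6}{-1}} + 3\right)\right) = - 185 \left(-140 + \left(- \frac{14}{-9 + 6 \left(-1\right)} + 3\right)\right) = - 185 \left(-140 + \left(- \frac{14}{-9 - 6} + 3\right)\right) = - 185 \left(-140 + \left(- \frac{14}{-15} + 3\right)\right) = - 185 \left(-140 + \left(\left(-14\right) \left(- \frac{1}{15}\right) + 3\right)\right) = - 185 \left(-140 + \left(\frac{14}{15} + 3\right)\right) = - 185 \left(-140 + \frac{59}{15}\right) = \left(-185\right) \left(- \frac{2041}{15}\right) = \frac{75517}{3}$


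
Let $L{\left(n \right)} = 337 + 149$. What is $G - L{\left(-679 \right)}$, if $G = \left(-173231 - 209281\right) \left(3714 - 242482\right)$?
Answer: $91331624730$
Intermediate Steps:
$L{\left(n \right)} = 486$
$G = 91331625216$ ($G = \left(-382512\right) \left(-238768\right) = 91331625216$)
$G - L{\left(-679 \right)} = 91331625216 - 486 = 91331624730$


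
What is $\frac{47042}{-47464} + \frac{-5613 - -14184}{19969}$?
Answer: $- \frac{266283877}{473904308} \approx -0.56189$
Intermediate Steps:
$\frac{47042}{-47464} + \frac{-5613 - -14184}{19969} = 47042 \left(- \frac{1}{47464}\right) + \left(-5613 + 14184\right) \frac{1}{19969} = - \frac{23521}{23732} + 8571 \cdot \frac{1}{19969} = - \frac{23521}{23732} + \frac{8571}{19969} = - \frac{266283877}{473904308}$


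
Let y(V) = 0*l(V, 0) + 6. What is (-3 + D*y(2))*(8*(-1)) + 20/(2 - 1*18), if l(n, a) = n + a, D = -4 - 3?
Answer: 1435/4 ≈ 358.75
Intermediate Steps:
D = -7
l(n, a) = a + n
y(V) = 6 (y(V) = 0*(0 + V) + 6 = 0*V + 6 = 0 + 6 = 6)
(-3 + D*y(2))*(8*(-1)) + 20/(2 - 1*18) = (-3 - 7*6)*(8*(-1)) + 20/(2 - 1*18) = (-3 - 42)*(-8) + 20/(2 - 18) = -45*(-8) + 20/(-16) = 360 + 20*(-1/16) = 360 - 5/4 = 1435/4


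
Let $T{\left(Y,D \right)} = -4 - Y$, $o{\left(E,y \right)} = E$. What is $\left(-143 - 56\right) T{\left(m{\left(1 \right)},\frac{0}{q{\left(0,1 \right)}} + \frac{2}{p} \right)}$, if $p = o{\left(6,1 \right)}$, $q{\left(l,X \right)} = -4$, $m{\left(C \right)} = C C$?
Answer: $995$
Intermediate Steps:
$m{\left(C \right)} = C^{2}$
$p = 6$
$\left(-143 - 56\right) T{\left(m{\left(1 \right)},\frac{0}{q{\left(0,1 \right)}} + \frac{2}{p} \right)} = \left(-143 - 56\right) \left(-4 - 1^{2}\right) = - 199 \left(-4 - 1\right) = \left(-199\right) \left(-5\right) = 995$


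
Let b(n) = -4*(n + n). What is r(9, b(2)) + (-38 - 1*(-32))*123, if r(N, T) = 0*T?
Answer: -738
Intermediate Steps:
b(n) = -8*n
r(N, T) = 0
r(9, b(2)) + (-38 - 1*(-32))*123 = 0 + (-38 - 1*(-32))*123 = 0 + (-38 + 32)*123 = 0 - 6*123 = 0 - 738 = -738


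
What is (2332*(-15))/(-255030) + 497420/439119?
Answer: 4740580174/3732950619 ≈ 1.2699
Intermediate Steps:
(2332*(-15))/(-255030) + 497420/439119 = -34980*(-1/255030) + 497420*(1/439119) = 1166/8501 + 497420/439119 = 4740580174/3732950619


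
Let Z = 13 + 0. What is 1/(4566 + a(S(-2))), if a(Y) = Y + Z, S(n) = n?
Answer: 1/4577 ≈ 0.00021848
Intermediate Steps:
Z = 13
a(Y) = 13 + Y (a(Y) = Y + 13 = 13 + Y)
1/(4566 + a(S(-2))) = 1/(4566 + (13 - 2)) = 1/(4566 + 11) = 1/4577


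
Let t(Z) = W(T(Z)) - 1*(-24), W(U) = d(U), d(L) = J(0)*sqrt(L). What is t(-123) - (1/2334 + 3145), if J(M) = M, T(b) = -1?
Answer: -7284415/2334 ≈ -3121.0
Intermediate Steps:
d(L) = 0 (d(L) = 0*sqrt(L) = 0)
W(U) = 0
t(Z) = 24 (t(Z) = 0 - 1*(-24) = 0 + 24 = 24)
t(-123) - (1/2334 + 3145) = 24 - (1/2334 + 3145) = 24 - 1*7340431/2334 = 24 - 7340431/2334 = -7284415/2334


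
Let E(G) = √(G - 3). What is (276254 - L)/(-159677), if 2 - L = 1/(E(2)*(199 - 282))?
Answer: -276252/159677 - I/13253191 ≈ -1.7301 - 7.5453e-8*I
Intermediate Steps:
E(G) = √(-3 + G)
L = 2 - I/83 (L = 2 - 1/(√(-3 + 2)*(199 - 282)) = 2 - 1/(√(-1)*(-83)) = 2 - 1/(I*(-83)) = 2 - 1/((-83*I)) = 2 - I/83 ≈ 2.0 - 0.012048*I)
(276254 - L)/(-159677) = (276254 - (2 - I/83))/(-159677) = (276254 + (-2 + I/83))*(-1/159677) = (276252 + I/83)*(-1/159677) = -276252/159677 - I/13253191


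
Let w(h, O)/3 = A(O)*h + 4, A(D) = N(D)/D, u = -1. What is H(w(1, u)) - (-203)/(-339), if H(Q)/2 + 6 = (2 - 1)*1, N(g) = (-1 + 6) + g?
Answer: -3593/339 ≈ -10.599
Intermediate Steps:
N(g) = 5 + g
A(D) = (5 + D)/D
w(h, O) = 12 + 3*h*(5 + O)/O (w(h, O) = 3*(((5 + O)/O)*h + 4) = 3*(h*(5 + O)/O + 4) = 3*(4 + h*(5 + O)/O) = 12 + 3*h*(5 + O)/O)
H(Q) = -10 (H(Q) = -12 + 2*((2 - 1)*1) = -12 + 2*(1*1) = -12 + 2*1 = -12 + 2 = -10)
H(w(1, u)) - (-203)/(-339) = -10 - (-203)/(-339) = -10 - (-203)*(-1)/339 = -10 - 1*203/339 = -10 - 203/339 = -3593/339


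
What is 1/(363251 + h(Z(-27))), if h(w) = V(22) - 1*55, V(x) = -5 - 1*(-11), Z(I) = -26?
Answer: 1/363202 ≈ 2.7533e-6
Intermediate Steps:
V(x) = 6 (V(x) = -5 + 11 = 6)
h(w) = -49 (h(w) = 6 - 1*55 = 6 - 55 = -49)
1/(363251 + h(Z(-27))) = 1/(363251 - 49) = 1/363202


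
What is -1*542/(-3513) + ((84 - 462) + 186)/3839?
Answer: 1406242/13486407 ≈ 0.10427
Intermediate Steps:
-1*542/(-3513) + ((84 - 462) + 186)/3839 = -542*(-1/3513) + (-378 + 186)*(1/3839) = 542/3513 - 192*1/3839 = 542/3513 - 192/3839 = 1406242/13486407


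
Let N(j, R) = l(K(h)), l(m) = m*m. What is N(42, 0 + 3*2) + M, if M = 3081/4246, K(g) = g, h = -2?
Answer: 20065/4246 ≈ 4.7256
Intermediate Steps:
l(m) = m²
N(j, R) = 4 (N(j, R) = (-2)² = 4)
M = 3081/4246 (M = 3081*(1/4246) = 3081/4246 ≈ 0.72562)
N(42, 0 + 3*2) + M = 4 + 3081/4246 = 20065/4246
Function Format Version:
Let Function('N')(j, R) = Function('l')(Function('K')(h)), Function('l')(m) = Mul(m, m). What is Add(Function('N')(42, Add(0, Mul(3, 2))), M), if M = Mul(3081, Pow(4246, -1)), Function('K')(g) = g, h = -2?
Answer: Rational(20065, 4246) ≈ 4.7256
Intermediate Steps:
Function('l')(m) = Pow(m, 2)
Function('N')(j, R) = 4 (Function('N')(j, R) = Pow(-2, 2) = 4)
M = Rational(3081, 4246) (M = Mul(3081, Rational(1, 4246)) = Rational(3081, 4246) ≈ 0.72562)
Add(Function('N')(42, Add(0, Mul(3, 2))), M) = Add(4, Rational(3081, 4246)) = Rational(20065, 4246)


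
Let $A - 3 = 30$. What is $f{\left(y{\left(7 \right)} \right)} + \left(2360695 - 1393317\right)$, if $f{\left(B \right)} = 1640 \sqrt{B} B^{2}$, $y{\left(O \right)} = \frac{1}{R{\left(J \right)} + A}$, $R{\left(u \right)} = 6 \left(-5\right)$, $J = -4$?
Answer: $967378 + \frac{1640 \sqrt{3}}{27} \approx 9.6748 \cdot 10^{5}$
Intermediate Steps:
$A = 33$ ($A = 3 + 30 = 33$)
$R{\left(u \right)} = -30$
$y{\left(O \right)} = \frac{1}{3}$ ($y{\left(O \right)} = \frac{1}{-30 + 33} = \frac{1}{3}$)
$f{\left(B \right)} = 1640 B^{\frac{5}{2}}$
$f{\left(y{\left(7 \right)} \right)} + \left(2360695 - 1393317\right) = \frac{1640}{9 \sqrt{3}} + \left(2360695 - 1393317\right) = 1640 \frac{\sqrt{3}}{27} + \left(2360695 - 1393317\right) = \frac{1640 \sqrt{3}}{27} + 967378 = 967378 + \frac{1640 \sqrt{3}}{27}$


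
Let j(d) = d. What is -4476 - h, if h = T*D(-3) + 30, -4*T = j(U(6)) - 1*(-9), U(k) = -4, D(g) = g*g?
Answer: -17979/4 ≈ -4494.8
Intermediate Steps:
D(g) = g²
T = -5/4 (T = -(-4 - 1*(-9))/4 = -(-4 + 9)/4 = -¼*5 = -5/4 ≈ -1.2500)
h = 75/4 (h = -5/4*(-3)² + 30 = -5/4*9 + 30 = -45/4 + 30 = 75/4 ≈ 18.750)
-4476 - h = -4476 - 1*75/4 = -4476 - 75/4 = -17979/4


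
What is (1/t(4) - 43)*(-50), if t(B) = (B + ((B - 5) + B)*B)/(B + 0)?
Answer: 4275/2 ≈ 2137.5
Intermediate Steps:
t(B) = (B + B*(-5 + 2*B))/B (t(B) = (B + ((-5 + B) + B)*B)/B = (B + (-5 + 2*B)*B)/B = (B + B*(-5 + 2*B))/B)
(1/t(4) - 43)*(-50) = (1/(-4 + 2*4) - 43)*(-50) = (1/(-4 + 8) - 43)*(-50) = (1/4 - 43)*(-50) = (¼ - 43)*(-50) = -171/4*(-50) = 4275/2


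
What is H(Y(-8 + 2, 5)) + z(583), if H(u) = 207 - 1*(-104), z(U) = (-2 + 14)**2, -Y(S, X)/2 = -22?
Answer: 455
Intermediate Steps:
Y(S, X) = 44 (Y(S, X) = -2*(-22) = 44)
z(U) = 144 (z(U) = 12**2 = 144)
H(u) = 311 (H(u) = 207 + 104 = 311)
H(Y(-8 + 2, 5)) + z(583) = 311 + 144 = 455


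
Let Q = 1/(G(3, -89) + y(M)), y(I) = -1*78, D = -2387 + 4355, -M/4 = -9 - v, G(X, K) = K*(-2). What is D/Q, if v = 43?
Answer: 196800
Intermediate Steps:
G(X, K) = -2*K
M = 208 (M = -4*(-9 - 1*43) = -4*(-9 - 43) = -4*(-52) = 208)
D = 1968
y(I) = -78
Q = 1/100 (Q = 1/(-2*(-89) - 78) = 1/(178 - 78) = 1/100 ≈ 0.010000)
D/Q = 1968/(1/100) = 1968*100 = 196800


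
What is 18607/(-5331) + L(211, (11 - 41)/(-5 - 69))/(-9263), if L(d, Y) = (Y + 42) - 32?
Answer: -6379248152/1827098961 ≈ -3.4915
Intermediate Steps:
L(d, Y) = 10 + Y (L(d, Y) = (42 + Y) - 32 = 10 + Y)
18607/(-5331) + L(211, (11 - 41)/(-5 - 69))/(-9263) = 18607/(-5331) + (10 + (11 - 41)/(-5 - 69))/(-9263) = 18607*(-1/5331) + (10 - 30/(-74))*(-1/9263) = -18607/5331 + (10 - 30*(-1/74))*(-1/9263) = -18607/5331 + (10 + 15/37)*(-1/9263) = -18607/5331 + (385/37)*(-1/9263) = -18607/5331 - 385/342731 = -6379248152/1827098961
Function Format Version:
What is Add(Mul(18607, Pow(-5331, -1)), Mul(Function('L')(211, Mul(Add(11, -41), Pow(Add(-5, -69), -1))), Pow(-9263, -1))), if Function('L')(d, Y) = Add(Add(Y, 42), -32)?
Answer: Rational(-6379248152, 1827098961) ≈ -3.4915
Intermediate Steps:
Function('L')(d, Y) = Add(10, Y) (Function('L')(d, Y) = Add(Add(42, Y), -32) = Add(10, Y))
Add(Mul(18607, Pow(-5331, -1)), Mul(Function('L')(211, Mul(Add(11, -41), Pow(Add(-5, -69), -1))), Pow(-9263, -1))) = Add(Mul(18607, Pow(-5331, -1)), Mul(Add(10, Mul(Add(11, -41), Pow(Add(-5, -69), -1))), Pow(-9263, -1))) = Add(Mul(18607, Rational(-1, 5331)), Mul(Add(10, Mul(-30, Pow(-74, -1))), Rational(-1, 9263))) = Add(Rational(-18607, 5331), Mul(Add(10, Mul(-30, Rational(-1, 74))), Rational(-1, 9263))) = Add(Rational(-18607, 5331), Mul(Add(10, Rational(15, 37)), Rational(-1, 9263))) = Add(Rational(-18607, 5331), Mul(Rational(385, 37), Rational(-1, 9263))) = Add(Rational(-18607, 5331), Rational(-385, 342731)) = Rational(-6379248152, 1827098961)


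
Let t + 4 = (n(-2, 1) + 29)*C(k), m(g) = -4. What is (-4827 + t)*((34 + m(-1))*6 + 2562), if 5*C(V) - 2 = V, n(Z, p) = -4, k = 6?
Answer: -13136922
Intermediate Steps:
C(V) = ⅖ + V/5
t = 36 (t = -4 + (-4 + 29)*(⅖ + (⅕)*6) = -4 + 25*(⅖ + 6/5) = -4 + 25*(8/5) = -4 + 40 = 36)
(-4827 + t)*((34 + m(-1))*6 + 2562) = (-4827 + 36)*((34 - 4)*6 + 2562) = -4791*(30*6 + 2562) = -4791*(180 + 2562) = -4791*2742 = -13136922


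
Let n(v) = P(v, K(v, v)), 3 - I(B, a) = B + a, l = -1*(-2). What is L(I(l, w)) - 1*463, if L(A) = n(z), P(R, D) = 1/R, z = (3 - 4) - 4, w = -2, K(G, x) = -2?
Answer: -2316/5 ≈ -463.20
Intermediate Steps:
l = 2
I(B, a) = 3 - B - a (I(B, a) = 3 - (B + a) = 3 + (-B - a) = 3 - B - a)
z = -5 (z = -1 - 4 = -5)
n(v) = 1/v
L(A) = -⅕ (L(A) = 1/(-5) = -⅕)
L(I(l, w)) - 1*463 = -⅕ - 1*463 = -⅕ - 463 = -2316/5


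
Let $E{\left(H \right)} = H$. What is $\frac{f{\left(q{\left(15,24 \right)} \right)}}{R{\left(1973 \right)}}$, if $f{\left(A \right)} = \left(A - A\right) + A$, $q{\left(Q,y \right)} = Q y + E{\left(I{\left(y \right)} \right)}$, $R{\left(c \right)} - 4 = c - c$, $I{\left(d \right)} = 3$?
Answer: $\frac{363}{4} \approx 90.75$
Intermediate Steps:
$R{\left(c \right)} = 4$ ($R{\left(c \right)} = 4 + \left(c - c\right) = 4 + 0 = 4$)
$q{\left(Q,y \right)} = 3 + Q y$ ($q{\left(Q,y \right)} = Q y + 3 = 3 + Q y$)
$f{\left(A \right)} = A$ ($f{\left(A \right)} = 0 + A = A$)
$\frac{f{\left(q{\left(15,24 \right)} \right)}}{R{\left(1973 \right)}} = \frac{3 + 15 \cdot 24}{4} = \left(3 + 360\right) \frac{1}{4} = 363 \cdot \frac{1}{4} = \frac{363}{4}$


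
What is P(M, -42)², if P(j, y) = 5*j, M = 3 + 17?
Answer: 10000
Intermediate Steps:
M = 20
P(M, -42)² = (5*20)² = 100² = 10000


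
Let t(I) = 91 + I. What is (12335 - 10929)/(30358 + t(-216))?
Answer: 1406/30233 ≈ 0.046505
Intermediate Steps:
(12335 - 10929)/(30358 + t(-216)) = (12335 - 10929)/(30358 + (91 - 216)) = 1406/(30358 - 125) = 1406/30233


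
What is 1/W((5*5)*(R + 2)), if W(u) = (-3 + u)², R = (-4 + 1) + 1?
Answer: ⅑ ≈ 0.11111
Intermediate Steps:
R = -2 (R = -3 + 1 = -2)
1/W((5*5)*(R + 2)) = 1/((-3 + (5*5)*(-2 + 2))²) = 1/((-3 + 25*0)²) = 1/((-3 + 0)²) = 1/((-3)²) = 1/9 = ⅑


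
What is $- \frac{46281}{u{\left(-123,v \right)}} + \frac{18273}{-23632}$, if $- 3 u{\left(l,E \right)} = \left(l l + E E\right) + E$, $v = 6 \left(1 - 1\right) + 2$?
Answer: $\frac{1001525307}{119223440} \approx 8.4004$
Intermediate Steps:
$v = 2$ ($v = 6 \left(1 - 1\right) + 2 = 6 \cdot 0 + 2 = 0 + 2 = 2$)
$u{\left(l,E \right)} = - \frac{E}{3} - \frac{E^{2}}{3} - \frac{l^{2}}{3}$ ($u{\left(l,E \right)} = - \frac{\left(l l + E E\right) + E}{3} = - \frac{\left(l^{2} + E^{2}\right) + E}{3} = - \frac{\left(E^{2} + l^{2}\right) + E}{3} = - \frac{E + E^{2} + l^{2}}{3} = - \frac{E}{3} - \frac{E^{2}}{3} - \frac{l^{2}}{3}$)
$- \frac{46281}{u{\left(-123,v \right)}} + \frac{18273}{-23632} = - \frac{46281}{\left(- \frac{1}{3}\right) 2 - \frac{2^{2}}{3} - \frac{\left(-123\right)^{2}}{3}} + \frac{18273}{-23632} = - \frac{46281}{- \frac{2}{3} - \frac{4}{3} - 5043} + 18273 \left(- \frac{1}{23632}\right) = - \frac{46281}{- \frac{2}{3} - \frac{4}{3} - 5043} - \frac{18273}{23632} = - \frac{46281}{-5045} - \frac{18273}{23632} = \left(-46281\right) \left(- \frac{1}{5045}\right) - \frac{18273}{23632} = \frac{46281}{5045} - \frac{18273}{23632} = \frac{1001525307}{119223440}$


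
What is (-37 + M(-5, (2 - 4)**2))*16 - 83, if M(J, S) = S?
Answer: -611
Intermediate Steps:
(-37 + M(-5, (2 - 4)**2))*16 - 83 = (-37 + (2 - 4)**2)*16 - 83 = (-37 + (-2)**2)*16 - 83 = (-37 + 4)*16 - 83 = -33*16 - 83 = -528 - 83 = -611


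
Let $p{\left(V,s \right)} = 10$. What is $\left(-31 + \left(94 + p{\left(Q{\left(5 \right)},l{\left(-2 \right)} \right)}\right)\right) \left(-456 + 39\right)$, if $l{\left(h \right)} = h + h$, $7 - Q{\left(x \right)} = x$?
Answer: $-30441$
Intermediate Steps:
$Q{\left(x \right)} = 7 - x$
$l{\left(h \right)} = 2 h$
$\left(-31 + \left(94 + p{\left(Q{\left(5 \right)},l{\left(-2 \right)} \right)}\right)\right) \left(-456 + 39\right) = \left(-31 + \left(94 + 10\right)\right) \left(-456 + 39\right) = \left(-31 + 104\right) \left(-417\right) = 73 \left(-417\right) = -30441$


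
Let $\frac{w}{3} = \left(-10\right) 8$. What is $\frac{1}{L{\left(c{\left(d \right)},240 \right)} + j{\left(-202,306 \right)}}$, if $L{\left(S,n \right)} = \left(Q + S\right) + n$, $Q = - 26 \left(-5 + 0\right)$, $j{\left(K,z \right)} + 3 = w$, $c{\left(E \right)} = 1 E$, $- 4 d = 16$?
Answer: $\frac{1}{123} \approx 0.0081301$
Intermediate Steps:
$w = -240$ ($w = 3 \left(\left(-10\right) 8\right) = 3 \left(-80\right) = -240$)
$d = -4$ ($d = \left(- \frac{1}{4}\right) 16 = -4$)
$c{\left(E \right)} = E$
$j{\left(K,z \right)} = -243$ ($j{\left(K,z \right)} = -3 - 240 = -243$)
$Q = 130$ ($Q = \left(-26\right) \left(-5\right) = 130$)
$L{\left(S,n \right)} = 130 + S + n$ ($L{\left(S,n \right)} = \left(130 + S\right) + n = 130 + S + n$)
$\frac{1}{L{\left(c{\left(d \right)},240 \right)} + j{\left(-202,306 \right)}} = \frac{1}{\left(130 - 4 + 240\right) - 243} = \frac{1}{366 - 243} = \frac{1}{123}$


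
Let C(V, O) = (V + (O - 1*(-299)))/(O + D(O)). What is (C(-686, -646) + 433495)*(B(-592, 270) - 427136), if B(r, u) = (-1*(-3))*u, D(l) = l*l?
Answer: -2264848857776563/12255 ≈ -1.8481e+11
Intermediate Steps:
D(l) = l**2
B(r, u) = 3*u
C(V, O) = (299 + O + V)/(O + O**2) (C(V, O) = (V + (O - 1*(-299)))/(O + O**2) = (V + (O + 299))/(O + O**2) = (V + (299 + O))/(O + O**2) = (299 + O + V)/(O + O**2))
(C(-686, -646) + 433495)*(B(-592, 270) - 427136) = ((299 - 646 - 686)/((-646)*(1 - 646)) + 433495)*(3*270 - 427136) = (-1/646*(-1033)/(-645) + 433495)*(810 - 427136) = (-1/646*(-1/645)*(-1033) + 433495)*(-426326) = (-1033/416670 + 433495)*(-426326) = (180624360617/416670)*(-426326) = -2264848857776563/12255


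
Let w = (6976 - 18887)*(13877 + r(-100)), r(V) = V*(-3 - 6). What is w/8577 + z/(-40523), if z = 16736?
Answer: -7132550051653/347565771 ≈ -20521.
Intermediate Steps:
r(V) = -9*V (r(V) = V*(-9) = -9*V)
w = -176008847 (w = (6976 - 18887)*(13877 - 9*(-100)) = -11911*(13877 + 900) = -11911*14777 = -176008847)
w/8577 + z/(-40523) = -176008847/8577 + 16736/(-40523) = -176008847*1/8577 + 16736*(-1/40523) = -176008847/8577 - 16736/40523 = -7132550051653/347565771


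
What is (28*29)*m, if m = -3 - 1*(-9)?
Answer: 4872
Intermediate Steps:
m = 6 (m = -3 + 9 = 6)
(28*29)*m = (28*29)*6 = 812*6 = 4872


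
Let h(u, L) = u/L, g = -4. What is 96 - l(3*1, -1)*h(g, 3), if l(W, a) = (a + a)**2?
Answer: 304/3 ≈ 101.33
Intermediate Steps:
l(W, a) = 4*a**2 (l(W, a) = (2*a)**2 = 4*a**2)
96 - l(3*1, -1)*h(g, 3) = 96 - 4*(-1)**2*(-4/3) = 96 - 4*1*(-4*1/3) = 96 - 4*(-4)/3 = 96 - 1*(-16/3) = 96 + 16/3 = 304/3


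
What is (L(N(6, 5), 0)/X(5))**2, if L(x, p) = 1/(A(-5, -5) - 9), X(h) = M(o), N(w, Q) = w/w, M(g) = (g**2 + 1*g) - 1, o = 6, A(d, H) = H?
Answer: 1/329476 ≈ 3.0351e-6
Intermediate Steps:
M(g) = -1 + g + g**2 (M(g) = (g**2 + g) - 1 = (g + g**2) - 1 = -1 + g + g**2)
N(w, Q) = 1
X(h) = 41 (X(h) = -1 + 6 + 6**2 = -1 + 6 + 36 = 41)
L(x, p) = -1/14 (L(x, p) = 1/(-5 - 9) = 1/(-14) = -1/14)
(L(N(6, 5), 0)/X(5))**2 = (-1/14/41)**2 = (-1/14*1/41)**2 = (-1/574)**2 = 1/329476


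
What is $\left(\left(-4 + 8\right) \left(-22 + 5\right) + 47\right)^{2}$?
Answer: $441$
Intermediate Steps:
$\left(\left(-4 + 8\right) \left(-22 + 5\right) + 47\right)^{2} = \left(4 \left(-17\right) + 47\right)^{2} = \left(-68 + 47\right)^{2} = \left(-21\right)^{2} = 441$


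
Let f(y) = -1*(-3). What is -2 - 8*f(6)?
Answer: -26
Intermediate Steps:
f(y) = 3
-2 - 8*f(6) = -2 - 8*3 = -2 - 24 = -26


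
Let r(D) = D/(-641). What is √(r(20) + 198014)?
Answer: 7*√1660411786/641 ≈ 444.99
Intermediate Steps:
r(D) = -D/641 (r(D) = D*(-1/641) = -D/641)
√(r(20) + 198014) = √(-1/641*20 + 198014) = √(-20/641 + 198014) = √(126926954/641) = 7*√1660411786/641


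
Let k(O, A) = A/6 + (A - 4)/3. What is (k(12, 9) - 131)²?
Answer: 588289/36 ≈ 16341.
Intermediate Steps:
k(O, A) = -4/3 + A/2 (k(O, A) = A*(⅙) + (-4 + A)*(⅓) = A/6 + (-4/3 + A/3) = -4/3 + A/2)
(k(12, 9) - 131)² = ((-4/3 + (½)*9) - 131)² = ((-4/3 + 9/2) - 131)² = (19/6 - 131)² = (-767/6)² = 588289/36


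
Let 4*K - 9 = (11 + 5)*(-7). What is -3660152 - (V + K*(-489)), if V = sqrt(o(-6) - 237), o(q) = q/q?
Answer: -14690975/4 - 2*I*sqrt(59) ≈ -3.6727e+6 - 15.362*I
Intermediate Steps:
o(q) = 1
K = -103/4 (K = 9/4 + ((11 + 5)*(-7))/4 = 9/4 + (16*(-7))/4 = 9/4 + (1/4)*(-112) = 9/4 - 28 = -103/4 ≈ -25.750)
V = 2*I*sqrt(59) (V = sqrt(1 - 237) = sqrt(-236) = 2*I*sqrt(59) ≈ 15.362*I)
-3660152 - (V + K*(-489)) = -3660152 - (2*I*sqrt(59) - 103/4*(-489)) = -3660152 - (2*I*sqrt(59) + 50367/4) = -3660152 - (50367/4 + 2*I*sqrt(59)) = -3660152 + (-50367/4 - 2*I*sqrt(59)) = -14690975/4 - 2*I*sqrt(59)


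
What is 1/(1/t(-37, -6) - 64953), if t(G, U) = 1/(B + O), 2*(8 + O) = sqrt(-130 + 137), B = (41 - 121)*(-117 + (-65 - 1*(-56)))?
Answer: -219524/12047696637 - 2*sqrt(7)/12047696637 ≈ -1.8222e-5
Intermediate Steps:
B = 10080 (B = -80*(-117 + (-65 + 56)) = -80*(-117 - 9) = -80*(-126) = 10080)
O = -8 + sqrt(7)/2 (O = -8 + sqrt(-130 + 137)/2 = -8 + sqrt(7)/2 ≈ -6.6771)
t(G, U) = 1/(10072 + sqrt(7)/2) (t(G, U) = 1/(10080 + (-8 + sqrt(7)/2)) = 1/(10072 + sqrt(7)/2))
1/(1/t(-37, -6) - 64953) = 1/(1/(40288/405780729 - 2*sqrt(7)/405780729) - 64953) = 1/(-64953 + 1/(40288/405780729 - 2*sqrt(7)/405780729))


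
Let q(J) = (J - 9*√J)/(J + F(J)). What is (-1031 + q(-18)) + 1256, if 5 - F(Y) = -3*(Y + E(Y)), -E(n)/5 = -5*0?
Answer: 15093/67 + 27*I*√2/67 ≈ 225.27 + 0.56991*I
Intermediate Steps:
E(n) = 0 (E(n) = -(-25)*0 = -5*0 = 0)
F(Y) = 5 + 3*Y (F(Y) = 5 - (-3)*(Y + 0) = 5 - (-3)*Y = 5 + 3*Y)
q(J) = (J - 9*√J)/(5 + 4*J) (q(J) = (J - 9*√J)/(J + (5 + 3*J)) = (J - 9*√J)/(5 + 4*J))
(-1031 + q(-18)) + 1256 = (-1031 + (-18 - 27*I*√2)/(5 + 4*(-18))) + 1256 = (-1031 + (-18 - 27*I*√2)/(5 - 72)) + 1256 = (-1031 + (-18 - 27*I*√2)/(-67)) + 1256 = (-1031 - (-18 - 27*I*√2)/67) + 1256 = (-1031 + (18/67 + 27*I*√2/67)) + 1256 = (-69059/67 + 27*I*√2/67) + 1256 = 15093/67 + 27*I*√2/67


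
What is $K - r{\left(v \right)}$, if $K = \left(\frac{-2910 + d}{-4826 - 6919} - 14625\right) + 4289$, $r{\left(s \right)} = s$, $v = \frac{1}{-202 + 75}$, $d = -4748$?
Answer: $- \frac{15416348329}{1491615} \approx -10335.0$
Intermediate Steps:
$v = - \frac{1}{127}$ ($v = \frac{1}{-127} = - \frac{1}{127} \approx -0.007874$)
$K = - \frac{121388662}{11745}$ ($K = \left(\frac{-2910 - 4748}{-4826 - 6919} - 14625\right) + 4289 = \left(- \frac{7658}{-11745} - 14625\right) + 4289 = \left(\left(-7658\right) \left(- \frac{1}{11745}\right) - 14625\right) + 4289 = \left(\frac{7658}{11745} - 14625\right) + 4289 = - \frac{171762967}{11745} + 4289 = - \frac{121388662}{11745} \approx -10335.0$)
$K - r{\left(v \right)} = - \frac{121388662}{11745} - - \frac{1}{127} = - \frac{121388662}{11745} + \frac{1}{127} = - \frac{15416348329}{1491615}$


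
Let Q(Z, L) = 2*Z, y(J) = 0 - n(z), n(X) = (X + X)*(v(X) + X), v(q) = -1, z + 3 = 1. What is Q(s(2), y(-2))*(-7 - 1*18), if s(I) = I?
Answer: -100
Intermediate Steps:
z = -2 (z = -3 + 1 = -2)
n(X) = 2*X*(-1 + X) (n(X) = (X + X)*(-1 + X) = (2*X)*(-1 + X) = 2*X*(-1 + X))
y(J) = -12 (y(J) = 0 - 2*(-2)*(-1 - 2) = 0 - 2*(-2)*(-3) = 0 - 1*12 = 0 - 12 = -12)
Q(s(2), y(-2))*(-7 - 1*18) = (2*2)*(-7 - 1*18) = 4*(-7 - 18) = 4*(-25) = -100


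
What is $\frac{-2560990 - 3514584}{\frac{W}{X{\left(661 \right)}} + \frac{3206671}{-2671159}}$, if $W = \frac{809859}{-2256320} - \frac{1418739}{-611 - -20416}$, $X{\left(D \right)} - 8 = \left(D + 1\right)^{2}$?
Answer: $\frac{249273617697606007680368128}{49260985003868230339} \approx 5.0603 \cdot 10^{6}$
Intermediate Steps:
$X{\left(D \right)} = 8 + \left(1 + D\right)^{2}$ ($X{\left(D \right)} = 8 + \left(D + 1\right)^{2} = 8 + \left(1 + D\right)^{2}$)
$W = - \frac{128686737519}{1787456704}$ ($W = 809859 \left(- \frac{1}{2256320}\right) - \frac{1418739}{-611 + 20416} = - \frac{809859}{2256320} - \frac{1418739}{19805} = - \frac{128686737519}{1787456704} \approx -71.994$)
$\frac{-2560990 - 3514584}{\frac{W}{X{\left(661 \right)}} + \frac{3206671}{-2671159}} = \frac{-2560990 - 3514584}{- \frac{128686737519}{1787456704 \left(8 + \left(1 + 661\right)^{2}\right)} + \frac{3206671}{-2671159}} = \frac{-2560990 - 3514584}{- \frac{128686737519}{1787456704 \left(8 + 662^{2}\right)} + 3206671 \left(- \frac{1}{2671159}\right)} = - \frac{6075574}{- \frac{128686737519}{1787456704 \left(8 + 438244\right)} - \frac{3206671}{2671159}} = - \frac{6075574}{- \frac{128686737519}{1787456704 \cdot 438252} - \frac{3206671}{2671159}} = - \frac{6075574}{\left(- \frac{128686737519}{1787456704}\right) \frac{1}{438252} - \frac{3206671}{2671159}} = - \frac{6075574}{- \frac{42895579173}{261118825147136} - \frac{3206671}{2671159}} = - \frac{6075574}{- \frac{49260985003868230339}{41028817638894038272}} = \left(-6075574\right) \left(- \frac{41028817638894038272}{49260985003868230339}\right) = \frac{249273617697606007680368128}{49260985003868230339}$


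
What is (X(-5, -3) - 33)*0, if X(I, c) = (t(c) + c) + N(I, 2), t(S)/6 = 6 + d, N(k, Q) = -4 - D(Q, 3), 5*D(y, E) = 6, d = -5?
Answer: 0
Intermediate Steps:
D(y, E) = 6/5 (D(y, E) = (⅕)*6 = 6/5)
N(k, Q) = -26/5 (N(k, Q) = -4 - 1*6/5 = -4 - 6/5 = -26/5)
t(S) = 6 (t(S) = 6*(6 - 5) = 6*1 = 6)
X(I, c) = ⅘ + c (X(I, c) = (6 + c) - 26/5 = ⅘ + c)
(X(-5, -3) - 33)*0 = ((⅘ - 3) - 33)*0 = (-11/5 - 33)*0 = -176/5*0 = 0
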